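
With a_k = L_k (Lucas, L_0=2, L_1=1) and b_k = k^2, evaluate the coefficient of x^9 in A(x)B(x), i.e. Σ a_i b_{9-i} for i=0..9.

1193

The convolution is the t^9 coefficient of A(t)B(t).
Σ = 2·81 + 1·64 + 3·49 + 4·36 + 7·25 + 11·16 + 18·9 + 29·4 + 47·1 + 76·0 = 1193.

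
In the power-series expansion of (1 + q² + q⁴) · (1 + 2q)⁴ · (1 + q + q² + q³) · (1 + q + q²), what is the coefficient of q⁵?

(1 + q² + q⁴) has coefficients 1,0,1,0,1 for degrees 0…4.
(1 + 2q)⁴ has coefficients 1,8,24,32,16,0 for degrees 0…5.
Multiplying by (1 + q + q² + q³) gives running coefficients 1,9,33,65,80,72 for degrees 0…5.
Finally multiplying by (1 + q + q²), the product of all factors after the first has coefficients 1,10,43,107,178,217 for degrees 0…5.
[q⁵] = 1·217 + 1·107 + 1·10 = 334.

334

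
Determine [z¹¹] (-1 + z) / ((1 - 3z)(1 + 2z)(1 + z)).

-50687

Partial fractions give a closed form: a_n = (-3/10)·3^n + (-6/5)·(-2)^n + (1/2)·(-1)^n.
At n = 11: a_11 = -50687.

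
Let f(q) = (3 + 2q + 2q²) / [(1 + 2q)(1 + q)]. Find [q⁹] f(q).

The denominator gives the recurrence a_n = −3a_(n−1) − 2a_(n−2) for n ≥ 3; the numerator fixes a_0 = 3, a_1 = -7, a_2 = 17.
Iterating: 3, -7, 17, -37, 77, -157, 317, -637, 1277, -2557, so a_9 = -2557.

-2557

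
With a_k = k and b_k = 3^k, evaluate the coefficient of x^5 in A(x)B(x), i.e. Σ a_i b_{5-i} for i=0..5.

179

The convolution is the t^5 coefficient of A(t)B(t).
Σ = 0·243 + 1·81 + 2·27 + 3·9 + 4·3 + 5·1 = 179.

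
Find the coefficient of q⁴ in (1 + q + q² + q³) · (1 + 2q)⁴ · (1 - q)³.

(1 + q + q² + q³) has coefficients 1,1,1,1 for degrees 0…3.
(1 + 2q)⁴ has coefficients 1,8,24,32,16 for degrees 0…4.
Finally multiplying by (1 - q)³, the product of all factors after the first has coefficients 1,5,3,-17,-16 for degrees 0…4.
[q⁴] = 1·(-16) + 1·(-17) + 1·3 + 1·5 = -25.

-25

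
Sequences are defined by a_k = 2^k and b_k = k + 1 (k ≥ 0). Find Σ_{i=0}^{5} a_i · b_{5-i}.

120

This is [x^5] in the product of the two ordinary generating functions.
Σ = 1·6 + 2·5 + 4·4 + 8·3 + 16·2 + 32·1 = 120.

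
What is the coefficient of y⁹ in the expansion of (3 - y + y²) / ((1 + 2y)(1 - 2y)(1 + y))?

Partial fractions give a closed form: a_n = (15/4)·(-2)^n + (11/12)·2^n + (-5/3)·(-1)^n.
At n = 9: a_9 = -1449.

-1449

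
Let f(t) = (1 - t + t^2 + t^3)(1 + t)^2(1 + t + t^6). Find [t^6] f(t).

(1 - t + t^2 + t^3) has coefficients 1,-1,1,1 for degrees 0…3.
(1 + t)^2 has coefficients 1,2,1,0,0,0,0 for degrees 0…6.
Finally multiplying by (1 + t + t^6), the product of all factors after the first has coefficients 1,3,3,1,0,0,1 for degrees 0…6.
[t^6] = 1·1 − 1·0 + 1·0 + 1·1 = 2.

2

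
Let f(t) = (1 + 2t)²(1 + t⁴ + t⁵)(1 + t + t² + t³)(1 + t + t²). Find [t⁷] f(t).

(1 + 2t)² has coefficients 1,4,4 for degrees 0…2.
(1 + t⁴ + t⁵) has coefficients 1,0,0,0,1,1,0,0 for degrees 0…7.
Multiplying by (1 + t + t² + t³) gives running coefficients 1,1,1,1,1,2,2,2 for degrees 0…7.
Finally multiplying by (1 + t + t²), the product of all factors after the first has coefficients 1,2,3,3,3,4,5,6 for degrees 0…7.
[t⁷] = 1·6 + 4·5 + 4·4 = 42.

42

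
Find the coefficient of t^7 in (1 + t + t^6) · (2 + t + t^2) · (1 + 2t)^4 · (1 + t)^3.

823

(1 + t + t^6) has coefficients 1,1,0,0,0,0,1 for degrees 0…6.
(2 + t + t^2) has coefficients 2,1,1,0,0,0,0,0 for degrees 0…7.
Multiplying by (1 + 2t)^4 gives running coefficients 2,17,57,96,88,48,16,0 for degrees 0…7.
Finally multiplying by (1 + t)^3, the product of all factors after the first has coefficients 2,23,114,320,564,657,520,280 for degrees 0…7.
[t^7] = 1·280 + 1·520 + 1·23 = 823.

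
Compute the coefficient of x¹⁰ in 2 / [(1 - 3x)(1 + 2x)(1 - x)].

The denominator gives the recurrence a_n = 2a_(n−1) + 5a_(n−2) − 6a_(n−3) for n ≥ 3; the numerator fixes a_0 = 2, a_1 = 4, a_2 = 18.
Iterating: 2, 4, 18, 44, 154, 420, 1346, 3868, 11946, 35156, 106834, so a_10 = 106834.

106834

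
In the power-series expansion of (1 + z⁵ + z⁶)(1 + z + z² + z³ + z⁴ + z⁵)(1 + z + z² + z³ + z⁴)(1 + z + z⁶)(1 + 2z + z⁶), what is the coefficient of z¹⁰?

80

(1 + z⁵ + z⁶) has coefficients 1,0,0,0,0,1,1 for degrees 0…6.
(1 + z + z² + z³ + z⁴ + z⁵) has coefficients 1,1,1,1,1,1,0,0,0,0,0 for degrees 0…10.
Multiplying by (1 + z + z² + z³ + z⁴) gives running coefficients 1,2,3,4,5,5,4,3,2,1,0 for degrees 0…10.
Multiplying by (1 + z + z⁶) gives running coefficients 1,3,5,7,9,10,10,9,8,7,6 for degrees 0…10.
Finally multiplying by (1 + 2z + z⁶), the product of all factors after the first has coefficients 1,5,11,17,23,28,31,32,31,30,29 for degrees 0…10.
[z¹⁰] = 1·29 + 1·28 + 1·23 = 80.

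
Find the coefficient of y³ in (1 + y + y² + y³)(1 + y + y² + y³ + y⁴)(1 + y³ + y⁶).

(1 + y + y² + y³) has coefficients 1,1,1,1 for degrees 0…3.
(1 + y + y² + y³ + y⁴) has coefficients 1,1,1,1 for degrees 0…3.
Finally multiplying by (1 + y³ + y⁶), the product of all factors after the first has coefficients 1,1,1,2 for degrees 0…3.
[y³] = 1·2 + 1·1 + 1·1 + 1·1 = 5.

5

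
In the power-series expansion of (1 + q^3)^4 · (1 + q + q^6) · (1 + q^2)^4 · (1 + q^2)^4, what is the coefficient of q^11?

568

(1 + q^3)^4 has coefficients 1,0,0,4,0,0,6,0,0,4,0,0 for degrees 0…11.
(1 + q + q^6) has coefficients 1,1,0,0,0,0,1,0,0,0,0,0 for degrees 0…11.
Multiplying by (1 + q^2)^4 gives running coefficients 1,1,4,4,6,6,5,4,5,1,6,0 for degrees 0…11.
Finally multiplying by (1 + q^2)^4, the product of all factors after the first has coefficients 1,1,8,8,28,28,57,56,78,70,84,56 for degrees 0…11.
[q^11] = 1·56 + 4·78 + 6·28 + 4·8 = 568.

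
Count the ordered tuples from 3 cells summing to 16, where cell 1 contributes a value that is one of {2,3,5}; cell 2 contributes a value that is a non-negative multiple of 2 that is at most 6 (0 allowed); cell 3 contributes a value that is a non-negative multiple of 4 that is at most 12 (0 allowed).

The generating function for the choices is (z² + z³ + z⁵)·(1 + z² + z⁴ + z⁶)·(1 + z⁴ + z⁸ + z¹²); the count is [z¹⁶].
(z² + z³ + z⁵) has coefficients 0,0,1,1,0,1 for degrees 0…5.
(1 + z² + z⁴ + z⁶) has coefficients 1,0,1,0,1,0,1,0,0,0,0,0,0,0,0,0,0 for degrees 0…16.
Finally multiplying by (1 + z⁴ + z⁸ + z¹²), the product of all factors after the first has coefficients 1,0,1,0,2,0,2,0,2,0,2,0,2,0,2,0,1 for degrees 0…16.
[z¹⁶] = 1·2 + 1·0 + 1·0 = 2.

2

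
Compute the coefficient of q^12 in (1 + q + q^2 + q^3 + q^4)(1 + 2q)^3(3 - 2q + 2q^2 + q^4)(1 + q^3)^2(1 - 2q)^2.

(1 + q + q^2 + q^3 + q^4) has coefficients 1,1,1,1,1 for degrees 0…4.
(1 + 2q)^3 has coefficients 1,6,12,8,0,0,0,0,0,0,0,0,0 for degrees 0…12.
Multiplying by (3 - 2q + 2q^2 + q^4) gives running coefficients 3,16,26,12,9,22,12,8,0,0,0,0,0 for degrees 0…12.
Multiplying by (1 + q^3)^2 gives running coefficients 3,16,26,18,41,74,39,42,70,36,25,22,12 for degrees 0…12.
Finally multiplying by (1 - 2q)^2, the product of all factors after the first has coefficients 3,4,-26,-22,73,-18,-93,182,58,-76,161,66,24 for degrees 0…12.
[q^12] = 1·24 + 1·66 + 1·161 + 1·(-76) + 1·58 = 233.

233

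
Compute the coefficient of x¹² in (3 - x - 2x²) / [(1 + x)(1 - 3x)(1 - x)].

1461463

Partial fractions give a closed form: a_n = (1/4)·(-1)^n + (11/4)·3^n.
At n = 12: a_12 = 1461463.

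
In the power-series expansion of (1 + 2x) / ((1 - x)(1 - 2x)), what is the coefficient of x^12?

Partial fractions give a closed form: a_n = (-3)·1^n + (4)·2^n.
At n = 12: a_12 = 16381.

16381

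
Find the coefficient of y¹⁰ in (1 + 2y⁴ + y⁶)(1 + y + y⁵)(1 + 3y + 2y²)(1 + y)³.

(1 + 2y⁴ + y⁶) has coefficients 1,0,0,0,2,0,1 for degrees 0…6.
(1 + y + y⁵) has coefficients 1,1,0,0,0,1,0,0,0,0,0 for degrees 0…10.
Multiplying by (1 + 3y + 2y²) gives running coefficients 1,4,5,2,0,1,3,2,0,0,0 for degrees 0…10.
Finally multiplying by (1 + y)³, the product of all factors after the first has coefficients 1,7,20,30,25,12,8,14,16,9,2 for degrees 0…10.
[y¹⁰] = 1·2 + 2·8 + 1·25 = 43.

43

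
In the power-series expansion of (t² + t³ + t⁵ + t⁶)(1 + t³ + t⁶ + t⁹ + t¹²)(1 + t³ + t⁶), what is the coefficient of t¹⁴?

6

(t² + t³ + t⁵ + t⁶) has coefficients 0,0,1,1,0,1,1 for degrees 0…6.
(1 + t³ + t⁶ + t⁹ + t¹²) has coefficients 1,0,0,1,0,0,1,0,0,1,0,0,1,0,0 for degrees 0…14.
Finally multiplying by (1 + t³ + t⁶), the product of all factors after the first has coefficients 1,0,0,2,0,0,3,0,0,3,0,0,3,0,0 for degrees 0…14.
[t¹⁴] = 1·3 + 1·0 + 1·3 + 1·0 = 6.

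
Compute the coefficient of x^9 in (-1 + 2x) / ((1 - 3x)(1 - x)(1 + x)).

Partial fractions give a closed form: a_n = (-3/8)·3^n + (-1/4)·1^n + (-3/8)·(-1)^n.
At n = 9: a_9 = -7381.

-7381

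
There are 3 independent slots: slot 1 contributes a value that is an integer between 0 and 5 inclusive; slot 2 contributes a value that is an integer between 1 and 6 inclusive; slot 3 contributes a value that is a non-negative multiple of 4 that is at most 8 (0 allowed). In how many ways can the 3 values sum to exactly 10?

The generating function for the choices is (1 + z + z^2 + z^3 + z^4 + z^5)·(z + z^2 + z^3 + z^4 + z^5 + z^6)·(1 + z^4 + z^8); the count is [z^10].
(1 + z + z^2 + z^3 + z^4 + z^5) has coefficients 1,1,1,1,1,1 for degrees 0…5.
(z + z^2 + z^3 + z^4 + z^5 + z^6) has coefficients 0,1,1,1,1,1,1,0,0,0,0 for degrees 0…10.
Finally multiplying by (1 + z^4 + z^8), the product of all factors after the first has coefficients 0,1,1,1,1,2,2,1,1,2,2 for degrees 0…10.
[z^10] = 1·2 + 1·2 + 1·1 + 1·1 + 1·2 + 1·2 = 10.

10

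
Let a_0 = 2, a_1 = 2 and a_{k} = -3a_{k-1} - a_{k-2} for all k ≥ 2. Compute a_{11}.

48952

The ordinary generating function has denominator 1 + 3t + t^2.
Iterating the recurrence: a_0,…,a_{11} = 2, 2, -8, 22, -58, 152, -398, 1042, -2728, 7142, -18698, 48952.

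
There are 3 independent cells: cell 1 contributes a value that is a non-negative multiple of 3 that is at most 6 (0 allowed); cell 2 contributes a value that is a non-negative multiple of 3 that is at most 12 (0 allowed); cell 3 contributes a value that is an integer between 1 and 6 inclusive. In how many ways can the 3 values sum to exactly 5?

The generating function for the choices is (1 + q³ + q⁶)·(1 + q³ + q⁶ + q⁹ + q¹²)·(q + q² + q³ + q⁴ + q⁵ + q⁶); the count is [q⁵].
(1 + q³ + q⁶) has coefficients 1,0,0,1,0,0 for degrees 0…5.
(1 + q³ + q⁶ + q⁹ + q¹²) has coefficients 1,0,0,1,0,0 for degrees 0…5.
Finally multiplying by (q + q² + q³ + q⁴ + q⁵ + q⁶), the product of all factors after the first has coefficients 0,1,1,1,2,2 for degrees 0…5.
[q⁵] = 1·2 + 1·1 = 3.

3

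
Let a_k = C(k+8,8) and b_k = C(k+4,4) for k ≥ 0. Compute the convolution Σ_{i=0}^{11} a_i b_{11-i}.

The convolution is the x^11 coefficient of A(x)B(x).
Σ = 1·1365 + 9·1001 + 45·715 + 165·495 + 495·330 + 1287·210 + 3003·126 + 6435·70 + 12870·35 + 24310·15 + 43758·5 + 75582·1 = 2496144.

2496144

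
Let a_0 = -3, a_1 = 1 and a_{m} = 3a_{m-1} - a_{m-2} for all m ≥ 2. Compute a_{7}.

809

The ordinary generating function has denominator 1 - 3y + y^2.
Iterating the recurrence: a_0,…,a_{7} = -3, 1, 6, 17, 45, 118, 309, 809.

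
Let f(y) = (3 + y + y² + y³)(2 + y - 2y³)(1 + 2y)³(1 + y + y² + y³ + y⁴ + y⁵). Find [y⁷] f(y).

171

(3 + y + y² + y³) has coefficients 3,1,1,1 for degrees 0…3.
(2 + y - 2y³) has coefficients 2,1,0,-2,0,0,0,0 for degrees 0…7.
Multiplying by (1 + 2y)³ gives running coefficients 2,13,30,26,-4,-24,-16,0 for degrees 0…7.
Finally multiplying by (1 + y + y² + y³ + y⁴ + y⁵), the product of all factors after the first has coefficients 2,15,45,71,67,43,25,12 for degrees 0…7.
[y⁷] = 3·12 + 1·25 + 1·43 + 1·67 = 171.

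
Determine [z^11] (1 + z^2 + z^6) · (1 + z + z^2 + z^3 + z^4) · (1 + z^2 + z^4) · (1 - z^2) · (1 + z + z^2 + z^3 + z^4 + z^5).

(1 + z^2 + z^6) has coefficients 1,0,1,0,0,0,1 for degrees 0…6.
(1 + z + z^2 + z^3 + z^4) has coefficients 1,1,1,1,1,0,0,0,0,0,0,0 for degrees 0…11.
Multiplying by (1 + z^2 + z^4) gives running coefficients 1,1,2,2,3,2,2,1,1,0,0,0 for degrees 0…11.
Multiplying by (1 - z^2) gives running coefficients 1,1,1,1,1,0,-1,-1,-1,-1,-1,0 for degrees 0…11.
Finally multiplying by (1 + z + z^2 + z^3 + z^4 + z^5), the product of all factors after the first has coefficients 1,2,3,4,5,5,3,1,-1,-3,-5,-5 for degrees 0…11.
[z^11] = 1·(-5) + 1·(-3) + 1·5 = -3.

-3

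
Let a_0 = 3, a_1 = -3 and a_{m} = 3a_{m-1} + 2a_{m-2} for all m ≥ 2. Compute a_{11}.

-373119

The ordinary generating function has denominator 1 - 3q - 2q^2.
Iterating the recurrence: a_0,…,a_{11} = 3, -3, -3, -15, -51, -183, -651, -2319, -8259, -29415, -104763, -373119.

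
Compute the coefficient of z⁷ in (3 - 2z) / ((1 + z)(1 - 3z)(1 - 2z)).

The denominator gives the recurrence a_n = 4a_(n−1) − a_(n−2) − 6a_(n−3) for n ≥ 3; the numerator fixes a_0 = 3, a_1 = 10, a_2 = 37.
Iterating: 3, 10, 37, 120, 383, 1190, 3657, 11140, so a_7 = 11140.

11140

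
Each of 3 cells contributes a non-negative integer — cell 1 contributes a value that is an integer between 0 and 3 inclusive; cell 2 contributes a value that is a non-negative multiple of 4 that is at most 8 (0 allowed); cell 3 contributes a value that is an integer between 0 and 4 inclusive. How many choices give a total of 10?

The generating function for the choices is (1 + t + t^2 + t^3)·(1 + t^4 + t^8)·(1 + t + t^2 + t^3 + t^4); the count is [t^10].
(1 + t + t^2 + t^3) has coefficients 1,1,1,1 for degrees 0…3.
(1 + t^4 + t^8) has coefficients 1,0,0,0,1,0,0,0,1,0,0 for degrees 0…10.
Finally multiplying by (1 + t + t^2 + t^3 + t^4), the product of all factors after the first has coefficients 1,1,1,1,2,1,1,1,2,1,1 for degrees 0…10.
[t^10] = 1·1 + 1·1 + 1·2 + 1·1 = 5.

5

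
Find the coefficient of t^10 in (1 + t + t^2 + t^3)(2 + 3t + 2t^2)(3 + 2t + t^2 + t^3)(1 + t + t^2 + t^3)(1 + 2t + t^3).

(1 + t + t^2 + t^3) has coefficients 1,1,1,1 for degrees 0…3.
(2 + 3t + 2t^2) has coefficients 2,3,2,0,0,0,0,0,0,0,0 for degrees 0…10.
Multiplying by (3 + 2t + t^2 + t^3) gives running coefficients 6,13,14,9,5,2,0,0,0,0,0 for degrees 0…10.
Multiplying by (1 + t + t^2 + t^3) gives running coefficients 6,19,33,42,41,30,16,7,2,0,0 for degrees 0…10.
Finally multiplying by (1 + 2t + t^3), the product of all factors after the first has coefficients 6,31,71,114,144,145,118,80,46,20,7 for degrees 0…10.
[t^10] = 1·7 + 1·20 + 1·46 + 1·80 = 153.

153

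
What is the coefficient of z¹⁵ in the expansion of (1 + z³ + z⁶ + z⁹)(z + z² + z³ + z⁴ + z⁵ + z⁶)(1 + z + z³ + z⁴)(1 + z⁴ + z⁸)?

21

(1 + z³ + z⁶ + z⁹) has coefficients 1,0,0,1,0,0,1,0,0,1 for degrees 0…9.
(z + z² + z³ + z⁴ + z⁵ + z⁶) has coefficients 0,1,1,1,1,1,1,0,0,0,0,0,0,0,0,0 for degrees 0…15.
Multiplying by (1 + z + z³ + z⁴) gives running coefficients 0,1,2,2,3,4,4,3,2,2,1,0,0,0,0,0 for degrees 0…15.
Finally multiplying by (1 + z⁴ + z⁸), the product of all factors after the first has coefficients 0,1,2,2,3,5,6,5,5,7,7,5,5,6,5,3 for degrees 0…15.
[z¹⁵] = 1·3 + 1·5 + 1·7 + 1·6 = 21.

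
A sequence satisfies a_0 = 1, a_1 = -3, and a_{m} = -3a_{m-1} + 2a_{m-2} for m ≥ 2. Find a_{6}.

The ordinary generating function has denominator 1 + 3y - 2y^2.
Iterating the recurrence: a_0,…,a_{6} = 1, -3, 11, -39, 139, -495, 1763.

1763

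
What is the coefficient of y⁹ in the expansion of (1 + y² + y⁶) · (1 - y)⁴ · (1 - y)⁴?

-64

(1 + y² + y⁶) has coefficients 1,0,1,0,0,0,1 for degrees 0…6.
(1 - y)⁴ has coefficients 1,-4,6,-4,1,0,0,0,0,0 for degrees 0…9.
Finally multiplying by (1 - y)⁴, the product of all factors after the first has coefficients 1,-8,28,-56,70,-56,28,-8,1,0 for degrees 0…9.
[y⁹] = 1·0 + 1·(-8) + 1·(-56) = -64.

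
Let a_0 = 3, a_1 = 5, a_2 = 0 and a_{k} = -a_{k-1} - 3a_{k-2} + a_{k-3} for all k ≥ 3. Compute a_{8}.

The ordinary generating function has denominator 1 + y + 3y^2 - y^3.
Iterating the recurrence: a_0,…,a_{8} = 3, 5, 0, -12, 17, 19, -82, 42, 223.

223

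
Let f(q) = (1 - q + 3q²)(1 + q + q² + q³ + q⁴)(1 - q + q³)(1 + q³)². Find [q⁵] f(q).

8

(1 - q + 3q²) has coefficients 1,-1,3 for degrees 0…2.
(1 + q + q² + q³ + q⁴) has coefficients 1,1,1,1,1,0 for degrees 0…5.
Multiplying by (1 - q + q³) gives running coefficients 1,0,0,1,1,0 for degrees 0…5.
Finally multiplying by (1 + q³)², the product of all factors after the first has coefficients 1,0,0,3,1,0 for degrees 0…5.
[q⁵] = 1·0 − 1·1 + 3·3 = 8.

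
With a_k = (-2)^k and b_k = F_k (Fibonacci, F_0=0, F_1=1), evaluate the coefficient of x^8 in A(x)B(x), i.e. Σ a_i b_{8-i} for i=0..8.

The convolution is the t^8 coefficient of A(t)B(t).
Σ = 1·21 − 2·13 + 4·8 − 8·5 + 16·3 − 32·2 + 64·1 − 128·1 + 256·0 = -93.

-93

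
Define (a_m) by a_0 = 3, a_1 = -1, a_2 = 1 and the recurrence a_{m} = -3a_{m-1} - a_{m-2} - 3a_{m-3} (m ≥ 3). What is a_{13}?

-637729

The ordinary generating function has denominator 1 + 3z + z^2 + 3z^3.
Iterating the recurrence: a_0,…,a_{13} = 3, -1, 1, -11, 35, -97, 289, -875, 2627, -7873, 23617, -70859, 212579, -637729.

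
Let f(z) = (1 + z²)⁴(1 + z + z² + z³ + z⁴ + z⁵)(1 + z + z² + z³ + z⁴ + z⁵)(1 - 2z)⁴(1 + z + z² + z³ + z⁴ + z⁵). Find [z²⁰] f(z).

486

(1 + z²)⁴ has coefficients 1,0,4,0,6,0,4,0,1 for degrees 0…8.
(1 + z + z² + z³ + z⁴ + z⁵) has coefficients 1,1,1,1,1,1,0,0,0,0,0,0,0,0,0,0,0,0,0,0,0 for degrees 0…20.
Multiplying by (1 + z + z² + z³ + z⁴ + z⁵) gives running coefficients 1,2,3,4,5,6,5,4,3,2,1,0,0,0,0,0,0,0,0,0,0 for degrees 0…20.
Multiplying by (1 - 2z)⁴ gives running coefficients 1,-6,11,-4,-3,-2,-3,12,-21,10,9,8,8,0,16,0,0,0,0,0,0 for degrees 0…20.
Finally multiplying by (1 + z + z² + z³ + z⁴ + z⁵), the product of all factors after the first has coefficients 1,-5,6,2,-1,-3,-7,11,-21,-7,5,15,26,14,51,41,32,24,16,16,0 for degrees 0…20.
[z²⁰] = 1·0 + 4·16 + 6·32 + 4·51 + 1·26 = 486.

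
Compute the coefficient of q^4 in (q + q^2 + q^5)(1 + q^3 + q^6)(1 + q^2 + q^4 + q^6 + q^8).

2

(q + q^2 + q^5) has coefficients 0,1,1,0,0 for degrees 0…4.
(1 + q^3 + q^6) has coefficients 1,0,0,1,0 for degrees 0…4.
Finally multiplying by (1 + q^2 + q^4 + q^6 + q^8), the product of all factors after the first has coefficients 1,0,1,1,1 for degrees 0…4.
[q^4] = 1·1 + 1·1 = 2.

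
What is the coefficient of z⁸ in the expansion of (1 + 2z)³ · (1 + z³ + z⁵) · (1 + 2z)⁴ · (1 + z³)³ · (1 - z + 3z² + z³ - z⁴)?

(1 + 2z)³ has coefficients 1,6,12,8 for degrees 0…3.
(1 + z³ + z⁵) has coefficients 1,0,0,1,0,1,0,0,0 for degrees 0…8.
Multiplying by (1 + 2z)⁴ gives running coefficients 1,8,24,33,24,25,40,40,32 for degrees 0…8.
Multiplying by (1 + z³)³ gives running coefficients 1,8,24,36,48,97,142,136,179 for degrees 0…8.
Finally multiplying by (1 - z + 3z² + z³ - z⁴), the product of all factors after the first has coefficients 1,7,19,37,91,173,201,297,518 for degrees 0…8.
[z⁸] = 1·518 + 6·297 + 12·201 + 8·173 = 6096.

6096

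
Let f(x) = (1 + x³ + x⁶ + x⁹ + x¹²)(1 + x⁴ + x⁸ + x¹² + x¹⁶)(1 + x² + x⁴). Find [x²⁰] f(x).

4

(1 + x³ + x⁶ + x⁹ + x¹²) has coefficients 1,0,0,1,0,0,1,0,0,1,0,0,1 for degrees 0…12.
(1 + x⁴ + x⁸ + x¹² + x¹⁶) has coefficients 1,0,0,0,1,0,0,0,1,0,0,0,1,0,0,0,1,0,0,0,0 for degrees 0…20.
Finally multiplying by (1 + x² + x⁴), the product of all factors after the first has coefficients 1,0,1,0,2,0,1,0,2,0,1,0,2,0,1,0,2,0,1,0,1 for degrees 0…20.
[x²⁰] = 1·1 + 1·0 + 1·1 + 1·0 + 1·2 = 4.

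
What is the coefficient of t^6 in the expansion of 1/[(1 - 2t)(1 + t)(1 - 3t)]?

Partial fractions give a closed form: a_n = (-4/3)·2^n + (1/12)·(-1)^n + (9/4)·3^n.
At n = 6: a_6 = 1555.

1555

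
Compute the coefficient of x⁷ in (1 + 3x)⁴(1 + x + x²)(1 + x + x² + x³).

513

(1 + 3x)⁴ has coefficients 1,12,54,108,81 for degrees 0…4.
(1 + x + x²) has coefficients 1,1,1,0,0,0,0,0 for degrees 0…7.
Finally multiplying by (1 + x + x² + x³), the product of all factors after the first has coefficients 1,2,3,3,2,1,0,0 for degrees 0…7.
[x⁷] = 1·0 + 12·0 + 54·1 + 108·2 + 81·3 = 513.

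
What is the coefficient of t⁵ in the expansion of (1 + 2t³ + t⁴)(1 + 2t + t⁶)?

(1 + 2t³ + t⁴) has coefficients 1,0,0,2,1 for degrees 0…4.
(1 + 2t + t⁶) has coefficients 1,2,0,0,0,0 for degrees 0…5.
[t⁵] = 1·0 + 2·0 + 1·2 = 2.

2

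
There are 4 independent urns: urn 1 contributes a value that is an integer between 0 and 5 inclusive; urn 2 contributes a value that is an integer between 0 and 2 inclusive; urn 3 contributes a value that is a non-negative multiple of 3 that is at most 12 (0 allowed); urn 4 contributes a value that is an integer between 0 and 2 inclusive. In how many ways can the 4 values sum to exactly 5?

The generating function for the choices is (1 + y + y² + y³ + y⁴ + y⁵)·(1 + y + y²)·(1 + y³ + y⁶ + y⁹ + y¹²)·(1 + y + y²); the count is [y⁵].
(1 + y + y² + y³ + y⁴ + y⁵) has coefficients 1,1,1,1,1,1 for degrees 0…5.
(1 + y + y²) has coefficients 1,1,1,0,0,0 for degrees 0…5.
Multiplying by (1 + y³ + y⁶ + y⁹ + y¹²) gives running coefficients 1,1,1,1,1,1 for degrees 0…5.
Finally multiplying by (1 + y + y²), the product of all factors after the first has coefficients 1,2,3,3,3,3 for degrees 0…5.
[y⁵] = 1·3 + 1·3 + 1·3 + 1·3 + 1·2 + 1·1 = 15.

15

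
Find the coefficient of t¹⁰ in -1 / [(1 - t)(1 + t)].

Partial fractions give a closed form: a_n = (-1/2)·1^n + (-1/2)·(-1)^n.
At n = 10: a_10 = -1.

-1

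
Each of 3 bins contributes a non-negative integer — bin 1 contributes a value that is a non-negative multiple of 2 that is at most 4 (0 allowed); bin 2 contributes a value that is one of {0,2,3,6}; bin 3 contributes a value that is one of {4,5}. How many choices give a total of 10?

3

The generating function for the choices is (1 + z^2 + z^4)·(1 + z^2 + z^3 + z^6)·(z^4 + z^5); the count is [z^10].
(1 + z^2 + z^4) has coefficients 1,0,1,0,1 for degrees 0…4.
(1 + z^2 + z^3 + z^6) has coefficients 1,0,1,1,0,0,1,0,0,0,0 for degrees 0…10.
Finally multiplying by (z^4 + z^5), the product of all factors after the first has coefficients 0,0,0,0,1,1,1,2,1,0,1 for degrees 0…10.
[z^10] = 1·1 + 1·1 + 1·1 = 3.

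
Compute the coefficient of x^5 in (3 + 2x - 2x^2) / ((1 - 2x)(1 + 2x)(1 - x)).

Partial fractions give a closed form: a_n = (7/2)·2^n + (1/2)·(-2)^n + (-1)·1^n.
At n = 5: a_5 = 95.

95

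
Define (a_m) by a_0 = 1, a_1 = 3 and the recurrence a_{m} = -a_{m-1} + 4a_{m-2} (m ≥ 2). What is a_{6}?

-79

The ordinary generating function has denominator 1 + z - 4z^2.
Iterating the recurrence: a_0,…,a_{6} = 1, 3, 1, 11, -7, 51, -79.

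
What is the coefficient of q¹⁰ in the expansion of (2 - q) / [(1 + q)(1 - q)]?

Partial fractions give a closed form: a_n = (3/2)·(-1)^n + (1/2)·1^n.
At n = 10: a_10 = 2.

2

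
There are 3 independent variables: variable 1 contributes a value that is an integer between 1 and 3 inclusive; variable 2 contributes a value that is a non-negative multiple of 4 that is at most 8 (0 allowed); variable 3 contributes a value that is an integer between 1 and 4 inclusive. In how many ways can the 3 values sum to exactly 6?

The generating function for the choices is (y + y^2 + y^3)·(1 + y^4 + y^8)·(y + y^2 + y^3 + y^4); the count is [y^6].
(y + y^2 + y^3) has coefficients 0,1,1,1 for degrees 0…3.
(1 + y^4 + y^8) has coefficients 1,0,0,0,1,0,0 for degrees 0…6.
Finally multiplying by (y + y^2 + y^3 + y^4), the product of all factors after the first has coefficients 0,1,1,1,1,1,1 for degrees 0…6.
[y^6] = 1·1 + 1·1 + 1·1 = 3.

3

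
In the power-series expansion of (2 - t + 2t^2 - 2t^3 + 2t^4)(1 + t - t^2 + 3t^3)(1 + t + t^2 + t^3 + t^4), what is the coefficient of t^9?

8

(2 - t + 2t^2 - 2t^3 + 2t^4) has coefficients 2,-1,2,-2,2 for degrees 0…4.
(1 + t - t^2 + 3t^3) has coefficients 1,1,-1,3,0,0,0,0,0,0 for degrees 0…9.
Finally multiplying by (1 + t + t^2 + t^3 + t^4), the product of all factors after the first has coefficients 1,2,1,4,4,3,2,3,0,0 for degrees 0…9.
[t^9] = 2·0 − 1·0 + 2·3 − 2·2 + 2·3 = 8.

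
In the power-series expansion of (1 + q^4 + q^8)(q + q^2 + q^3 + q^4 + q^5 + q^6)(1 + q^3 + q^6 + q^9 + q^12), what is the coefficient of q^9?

(1 + q^4 + q^8) has coefficients 1,0,0,0,1,0,0,0,1 for degrees 0…8.
(q + q^2 + q^3 + q^4 + q^5 + q^6) has coefficients 0,1,1,1,1,1,1,0,0,0 for degrees 0…9.
Finally multiplying by (1 + q^3 + q^6 + q^9 + q^12), the product of all factors after the first has coefficients 0,1,1,1,2,2,2,2,2,2 for degrees 0…9.
[q^9] = 1·2 + 1·2 + 1·1 = 5.

5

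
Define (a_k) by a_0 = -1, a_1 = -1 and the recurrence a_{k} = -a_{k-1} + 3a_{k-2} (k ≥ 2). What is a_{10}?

The ordinary generating function has denominator 1 + x - 3x^2.
Iterating the recurrence: a_0,…,a_{10} = -1, -1, -2, -1, -5, 2, -17, 23, -74, 143, -365.

-365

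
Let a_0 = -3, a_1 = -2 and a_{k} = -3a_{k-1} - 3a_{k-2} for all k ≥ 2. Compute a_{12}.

The ordinary generating function has denominator 1 + 3q + 3q^2.
Iterating the recurrence: a_0,…,a_{12} = -3, -2, 15, -39, 72, -99, 81, 54, -405, 1053, -1944, 2673, -2187.

-2187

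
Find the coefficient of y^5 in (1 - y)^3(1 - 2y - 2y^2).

2

(1 - y)^3 has coefficients 1,-3,3,-1 for degrees 0…3.
(1 - 2y - 2y^2) has coefficients 1,-2,-2,0,0,0 for degrees 0…5.
[y^5] = 1·0 − 3·0 + 3·0 − 1·(-2) = 2.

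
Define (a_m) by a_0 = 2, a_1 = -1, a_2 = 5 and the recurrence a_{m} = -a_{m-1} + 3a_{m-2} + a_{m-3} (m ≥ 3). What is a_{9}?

-805

The ordinary generating function has denominator 1 + x - 3x^2 - x^3.
Iterating the recurrence: a_0,…,a_{9} = 2, -1, 5, -6, 20, -33, 87, -166, 394, -805.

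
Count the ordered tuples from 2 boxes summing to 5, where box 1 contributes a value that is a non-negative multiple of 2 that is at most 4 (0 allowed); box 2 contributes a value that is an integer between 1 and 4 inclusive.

2

The generating function for the choices is (1 + q^2 + q^4)·(q + q^2 + q^3 + q^4); the count is [q^5].
(1 + q^2 + q^4) has coefficients 1,0,1,0,1 for degrees 0…4.
(q + q^2 + q^3 + q^4) has coefficients 0,1,1,1,1,0 for degrees 0…5.
[q^5] = 1·0 + 1·1 + 1·1 = 2.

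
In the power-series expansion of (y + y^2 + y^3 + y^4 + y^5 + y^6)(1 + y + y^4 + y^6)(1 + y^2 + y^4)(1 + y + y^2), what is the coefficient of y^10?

(y + y^2 + y^3 + y^4 + y^5 + y^6) has coefficients 0,1,1,1,1,1,1 for degrees 0…6.
(1 + y + y^4 + y^6) has coefficients 1,1,0,0,1,0,1,0,0,0,0 for degrees 0…10.
Multiplying by (1 + y^2 + y^4) gives running coefficients 1,1,1,1,2,1,2,0,2,0,1 for degrees 0…10.
Finally multiplying by (1 + y + y^2), the product of all factors after the first has coefficients 1,2,3,3,4,4,5,3,4,2,3 for degrees 0…10.
[y^10] = 1·2 + 1·4 + 1·3 + 1·5 + 1·4 + 1·4 = 22.

22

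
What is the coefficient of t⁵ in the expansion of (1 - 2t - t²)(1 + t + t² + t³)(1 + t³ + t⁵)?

-2

(1 - 2t - t²) has coefficients 1,-2,-1 for degrees 0…2.
(1 + t + t² + t³) has coefficients 1,1,1,1,0,0 for degrees 0…5.
Finally multiplying by (1 + t³ + t⁵), the product of all factors after the first has coefficients 1,1,1,2,1,2 for degrees 0…5.
[t⁵] = 1·2 − 2·1 − 1·2 = -2.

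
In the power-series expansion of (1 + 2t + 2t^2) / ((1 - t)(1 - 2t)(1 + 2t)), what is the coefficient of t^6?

Partial fractions give a closed form: a_n = (-5/3)·1^n + (5/2)·2^n + (1/6)·(-2)^n.
At n = 6: a_6 = 169.

169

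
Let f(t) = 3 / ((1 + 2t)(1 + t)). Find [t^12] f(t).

Partial fractions give a closed form: a_n = (6)·(-2)^n + (-3)·(-1)^n.
At n = 12: a_12 = 24573.

24573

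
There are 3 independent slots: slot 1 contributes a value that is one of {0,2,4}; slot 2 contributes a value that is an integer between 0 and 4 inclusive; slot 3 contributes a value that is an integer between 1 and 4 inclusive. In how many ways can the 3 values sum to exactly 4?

The generating function for the choices is (1 + z^2 + z^4)·(1 + z + z^2 + z^3 + z^4)·(z + z^2 + z^3 + z^4); the count is [z^4].
(1 + z^2 + z^4) has coefficients 1,0,1,0,1 for degrees 0…4.
(1 + z + z^2 + z^3 + z^4) has coefficients 1,1,1,1,1 for degrees 0…4.
Finally multiplying by (z + z^2 + z^3 + z^4), the product of all factors after the first has coefficients 0,1,2,3,4 for degrees 0…4.
[z^4] = 1·4 + 1·2 + 1·0 = 6.

6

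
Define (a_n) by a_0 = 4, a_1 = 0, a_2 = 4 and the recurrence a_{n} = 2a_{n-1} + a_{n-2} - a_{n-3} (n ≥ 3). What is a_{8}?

280

The ordinary generating function has denominator 1 - 2z - z^2 + z^3.
Iterating the recurrence: a_0,…,a_{8} = 4, 0, 4, 4, 12, 24, 56, 124, 280.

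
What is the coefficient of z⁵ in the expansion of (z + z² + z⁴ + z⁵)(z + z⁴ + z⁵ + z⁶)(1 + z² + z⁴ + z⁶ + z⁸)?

(z + z² + z⁴ + z⁵) has coefficients 0,1,1,0,1,1 for degrees 0…5.
(z + z⁴ + z⁵ + z⁶) has coefficients 0,1,0,0,1,1 for degrees 0…5.
Finally multiplying by (1 + z² + z⁴ + z⁶ + z⁸), the product of all factors after the first has coefficients 0,1,0,1,1,2 for degrees 0…5.
[z⁵] = 1·1 + 1·1 + 1·1 + 1·0 = 3.

3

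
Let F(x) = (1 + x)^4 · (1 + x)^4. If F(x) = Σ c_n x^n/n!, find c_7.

40320

The EGF product rule gives c_7 = Σ_{k_1+k_2=7} C(7; k_1,k_2) · ∏ g_i(k_i), where (1+x)^4 gives the falling factorial (4)_k; (1+x)^4 gives the falling factorial (4)_k.
g_1(k) for k = 0…7: 1, 4, 12, 24, 24, 0, 0, 0.
g_2(k) for k = 0…7: 1, 4, 12, 24, 24, 0, 0, 0.
c_7 = Σ_k C(7,k)·g_1(k)·g_2(7−k) = 35·24·24 + 35·24·24 = 20160 + 20160 = 40320.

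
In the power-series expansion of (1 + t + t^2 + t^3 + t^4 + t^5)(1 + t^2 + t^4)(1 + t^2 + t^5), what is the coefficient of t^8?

5

(1 + t + t^2 + t^3 + t^4 + t^5) has coefficients 1,1,1,1,1,1 for degrees 0…5.
(1 + t^2 + t^4) has coefficients 1,0,1,0,1,0,0,0,0 for degrees 0…8.
Finally multiplying by (1 + t^2 + t^5), the product of all factors after the first has coefficients 1,0,2,0,2,1,1,1,0 for degrees 0…8.
[t^8] = 1·0 + 1·1 + 1·1 + 1·1 + 1·2 + 1·0 = 5.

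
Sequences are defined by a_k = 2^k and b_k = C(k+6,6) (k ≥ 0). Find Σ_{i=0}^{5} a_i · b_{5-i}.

1586

Write out a_i and b_{5-i} for i = 0,…,5 and sum the products.
Σ = 1·462 + 2·210 + 4·84 + 8·28 + 16·7 + 32·1 = 1586.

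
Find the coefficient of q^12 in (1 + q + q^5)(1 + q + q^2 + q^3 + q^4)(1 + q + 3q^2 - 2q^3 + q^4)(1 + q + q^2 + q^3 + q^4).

12

(1 + q + q^5) has coefficients 1,1,0,0,0,1 for degrees 0…5.
(1 + q + q^2 + q^3 + q^4) has coefficients 1,1,1,1,1,0,0,0,0,0,0,0,0 for degrees 0…12.
Multiplying by (1 + q + 3q^2 - 2q^3 + q^4) gives running coefficients 1,2,5,3,4,3,2,-1,1,0,0,0,0 for degrees 0…12.
Finally multiplying by (1 + q + q^2 + q^3 + q^4), the product of all factors after the first has coefficients 1,3,8,11,15,17,17,11,9,5,2,0,1 for degrees 0…12.
[q^12] = 1·1 + 1·0 + 1·11 = 12.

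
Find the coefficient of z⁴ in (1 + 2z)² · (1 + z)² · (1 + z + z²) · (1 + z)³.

(1 + 2z)² has coefficients 1,4,4 for degrees 0…2.
(1 + z)² has coefficients 1,2,1,0,0 for degrees 0…4.
Multiplying by (1 + z + z²) gives running coefficients 1,3,4,3,1 for degrees 0…4.
Finally multiplying by (1 + z)³, the product of all factors after the first has coefficients 1,6,16,25,25 for degrees 0…4.
[z⁴] = 1·25 + 4·25 + 4·16 = 189.

189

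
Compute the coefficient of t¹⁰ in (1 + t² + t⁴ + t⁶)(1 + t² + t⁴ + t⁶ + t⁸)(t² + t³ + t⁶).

(1 + t² + t⁴ + t⁶) has coefficients 1,0,1,0,1,0,1 for degrees 0…6.
(1 + t² + t⁴ + t⁶ + t⁸) has coefficients 1,0,1,0,1,0,1,0,1,0,0 for degrees 0…10.
Finally multiplying by (t² + t³ + t⁶), the product of all factors after the first has coefficients 0,0,1,1,1,1,2,1,2,1,2 for degrees 0…10.
[t¹⁰] = 1·2 + 1·2 + 1·2 + 1·1 = 7.

7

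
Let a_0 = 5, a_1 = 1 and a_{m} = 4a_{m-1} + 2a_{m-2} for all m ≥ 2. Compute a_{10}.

2016224

The ordinary generating function has denominator 1 - 4t - 2t^2.
Iterating the recurrence: a_0,…,a_{10} = 5, 1, 14, 58, 260, 1156, 5144, 22888, 101840, 453136, 2016224.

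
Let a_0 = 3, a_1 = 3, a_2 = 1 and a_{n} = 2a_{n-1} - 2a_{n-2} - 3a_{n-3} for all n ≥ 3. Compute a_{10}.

-509

The ordinary generating function has denominator 1 - 2q + 2q^2 + 3q^3.
Iterating the recurrence: a_0,…,a_{10} = 3, 3, 1, -13, -37, -51, 11, 235, 601, 699, -509.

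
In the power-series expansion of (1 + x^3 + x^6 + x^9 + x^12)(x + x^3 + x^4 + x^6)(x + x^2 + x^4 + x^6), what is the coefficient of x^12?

(1 + x^3 + x^6 + x^9 + x^12) has coefficients 1,0,0,1,0,0,1,0,0,1,0,0,1 for degrees 0…12.
(x + x^3 + x^4 + x^6) has coefficients 0,1,0,1,1,0,1,0,0,0,0,0,0 for degrees 0…12.
Finally multiplying by (x + x^2 + x^4 + x^6), the product of all factors after the first has coefficients 0,0,1,1,1,3,1,3,2,1,2,0,1 for degrees 0…12.
[x^12] = 1·1 + 1·1 + 1·1 + 1·1 + 1·0 = 4.

4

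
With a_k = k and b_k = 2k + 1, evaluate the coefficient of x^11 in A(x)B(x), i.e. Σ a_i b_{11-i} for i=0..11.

This is [x^11] in the product of the two ordinary generating functions.
Σ = 0·23 + 1·21 + 2·19 + 3·17 + 4·15 + 5·13 + 6·11 + 7·9 + 8·7 + 9·5 + 10·3 + 11·1 = 506.

506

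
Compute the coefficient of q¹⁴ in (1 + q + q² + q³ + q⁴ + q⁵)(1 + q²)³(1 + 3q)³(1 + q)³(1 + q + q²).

(1 + q + q² + q³ + q⁴ + q⁵) has coefficients 1,1,1,1,1,1 for degrees 0…5.
(1 + q²)³ has coefficients 1,0,3,0,3,0,1,0,0,0,0,0,0,0,0 for degrees 0…14.
Multiplying by (1 + 3q)³ gives running coefficients 1,9,30,54,84,108,82,90,27,27,0,0,0,0,0 for degrees 0…14.
Multiplying by (1 + q)³ gives running coefficients 1,12,60,172,345,552,712,744,651,460,252,108,27,0,0 for degrees 0…14.
Finally multiplying by (1 + q + q²), the product of all factors after the first has coefficients 1,13,73,244,577,1069,1609,2008,2107,1855,1363,820,387,135,27 for degrees 0…14.
[q¹⁴] = 1·27 + 1·135 + 1·387 + 1·820 + 1·1363 + 1·1855 = 4587.

4587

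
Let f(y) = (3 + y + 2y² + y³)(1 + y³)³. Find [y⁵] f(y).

6

(3 + y + 2y² + y³) has coefficients 3,1,2,1 for degrees 0…3.
(1 + y³)³ has coefficients 1,0,0,3,0,0 for degrees 0…5.
[y⁵] = 3·0 + 1·0 + 2·3 + 1·0 = 6.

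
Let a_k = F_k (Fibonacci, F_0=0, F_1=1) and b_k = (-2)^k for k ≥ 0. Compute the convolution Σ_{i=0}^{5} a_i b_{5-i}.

15

The convolution is the x^5 coefficient of A(x)B(x).
Σ = 0·(-32) + 1·16 + 1·(-8) + 2·4 + 3·(-2) + 5·1 = 15.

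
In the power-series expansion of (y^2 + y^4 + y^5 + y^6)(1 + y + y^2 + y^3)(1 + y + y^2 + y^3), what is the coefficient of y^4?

(y^2 + y^4 + y^5 + y^6) has coefficients 0,0,1,0,1 for degrees 0…4.
(1 + y + y^2 + y^3) has coefficients 1,1,1,1,0 for degrees 0…4.
Finally multiplying by (1 + y + y^2 + y^3), the product of all factors after the first has coefficients 1,2,3,4,3 for degrees 0…4.
[y^4] = 1·3 + 1·1 = 4.

4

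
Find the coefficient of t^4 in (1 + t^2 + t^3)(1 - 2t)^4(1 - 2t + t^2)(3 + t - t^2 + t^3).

(1 + t^2 + t^3) has coefficients 1,0,1,1 for degrees 0…3.
(1 - 2t)^4 has coefficients 1,-8,24,-32,16 for degrees 0…4.
Multiplying by (1 - 2t + t^2) gives running coefficients 1,-10,41,-88,104 for degrees 0…4.
Finally multiplying by (3 + t - t^2 + t^3), the product of all factors after the first has coefficients 3,-29,112,-212,173 for degrees 0…4.
[t^4] = 1·173 + 1·112 + 1·(-29) = 256.

256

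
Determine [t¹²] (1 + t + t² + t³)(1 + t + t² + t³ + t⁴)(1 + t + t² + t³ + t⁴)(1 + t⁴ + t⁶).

26

(1 + t + t² + t³) has coefficients 1,1,1,1 for degrees 0…3.
(1 + t + t² + t³ + t⁴) has coefficients 1,1,1,1,1,0,0,0,0,0,0,0,0 for degrees 0…12.
Multiplying by (1 + t + t² + t³ + t⁴) gives running coefficients 1,2,3,4,5,4,3,2,1,0,0,0,0 for degrees 0…12.
Finally multiplying by (1 + t⁴ + t⁶), the product of all factors after the first has coefficients 1,2,3,4,6,6,7,8,9,8,8,6,4 for degrees 0…12.
[t¹²] = 1·4 + 1·6 + 1·8 + 1·8 = 26.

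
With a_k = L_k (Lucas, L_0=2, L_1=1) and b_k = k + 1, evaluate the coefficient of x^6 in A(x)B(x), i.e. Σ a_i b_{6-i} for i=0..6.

The convolution is the t^6 coefficient of A(t)B(t).
Σ = 2·7 + 1·6 + 3·5 + 4·4 + 7·3 + 11·2 + 18·1 = 112.

112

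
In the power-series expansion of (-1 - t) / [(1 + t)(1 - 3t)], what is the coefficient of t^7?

The denominator gives the recurrence a_n = 2a_(n−1) + 3a_(n−2) for n ≥ 2; the numerator fixes a_0 = -1, a_1 = -3.
Iterating: -1, -3, -9, -27, -81, -243, -729, -2187, so a_7 = -2187.

-2187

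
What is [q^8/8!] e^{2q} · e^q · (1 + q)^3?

263169

The EGF product rule gives c_8 = Σ_{k_1+k_2+k_3=8} C(8; k_1,k_2,k_3) · ∏ g_i(k_i), where e^{2q} gives (2)^k; e^q gives (1)^k; (1+q)^3 gives the falling factorial (3)_k.
g_1(k) for k = 0…8: 1, 2, 4, 8, 16, 32, 64, 128, 256.
g_2(k) for k = 0…8: 1, 1, 1, 1, 1, 1, 1, 1, 1.
g_3(k) for k = 0…8: 1, 3, 6, 6, 0, 0, 0, 0, 0.
First combine the last two factors: h(k) = Σ_j C(k,j)·g_2(j)·g_3(k−j) for k = 0…8: 1, 4, 13, 34, 73, 136, 229, 358, 529.
c_8 = Σ_k C(8,k)·g_1(k)·h(8−k) = 1·1·529 + 8·2·358 + 28·4·229 + 56·8·136 + 70·16·73 + 56·32·34 + 28·64·13 + 8·128·4 + 1·256·1 = 529 + 5728 + 25648 + 60928 + 81760 + 60928 + 23296 + 4096 + 256 = 263169.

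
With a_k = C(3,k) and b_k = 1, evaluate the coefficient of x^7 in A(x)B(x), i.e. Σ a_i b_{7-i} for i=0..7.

8

Write out a_i and b_{7-i} for i = 0,…,7 and sum the products.
Σ = 1·1 + 3·1 + 3·1 + 1·1 + 0·1 + 0·1 + 0·1 + 0·1 = 8.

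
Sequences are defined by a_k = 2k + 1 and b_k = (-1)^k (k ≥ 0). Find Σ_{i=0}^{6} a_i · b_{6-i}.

This is [x^6] in the product of the two ordinary generating functions.
Σ = 1·1 + 3·(-1) + 5·1 + 7·(-1) + 9·1 + 11·(-1) + 13·1 = 7.

7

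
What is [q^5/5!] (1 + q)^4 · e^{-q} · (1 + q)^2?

-151

The EGF product rule gives c_5 = Σ_{k_1+k_2+k_3=5} C(5; k_1,k_2,k_3) · ∏ g_i(k_i), where (1+q)^4 gives the falling factorial (4)_k; e^{-q} gives (-1)^k; (1+q)^2 gives the falling factorial (2)_k.
g_1(k) for k = 0…5: 1, 4, 12, 24, 24, 0.
g_2(k) for k = 0…5: 1, -1, 1, -1, 1, -1.
g_3(k) for k = 0…5: 1, 2, 2, 0, 0, 0.
First combine the last two factors: h(k) = Σ_j C(k,j)·g_2(j)·g_3(k−j) for k = 0…5: 1, 1, -1, -1, 5, -11.
c_5 = Σ_k C(5,k)·g_1(k)·h(5−k) = 1·1·(-11) + 5·4·5 + 10·12·(-1) + 10·24·(-1) + 5·24·1 = −11 + 100 − 120 − 240 + 120 = -151.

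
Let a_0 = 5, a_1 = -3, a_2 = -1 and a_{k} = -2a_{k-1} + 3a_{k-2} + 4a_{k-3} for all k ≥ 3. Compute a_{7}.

The ordinary generating function has denominator 1 + 2t - 3t^2 - 4t^3.
Iterating the recurrence: a_0,…,a_{7} = 5, -3, -1, 13, -41, 117, -305, 797.

797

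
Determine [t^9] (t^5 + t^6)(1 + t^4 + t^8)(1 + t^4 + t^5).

2

(t^5 + t^6) has coefficients 0,0,0,0,0,1,1 for degrees 0…6.
(1 + t^4 + t^8) has coefficients 1,0,0,0,1,0,0,0,1,0 for degrees 0…9.
Finally multiplying by (1 + t^4 + t^5), the product of all factors after the first has coefficients 1,0,0,0,2,1,0,0,2,1 for degrees 0…9.
[t^9] = 1·2 + 1·0 = 2.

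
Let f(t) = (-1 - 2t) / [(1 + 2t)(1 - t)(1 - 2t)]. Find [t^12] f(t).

The denominator gives the recurrence a_n = a_(n−1) + 4a_(n−2) − 4a_(n−3) for n ≥ 3; the numerator fixes a_0 = -1, a_1 = -3, a_2 = -7.
Iterating: -1, -3, -7, -15, -31, -63, -127, -255, -511, -1023, -2047, -4095, -8191, so a_12 = -8191.

-8191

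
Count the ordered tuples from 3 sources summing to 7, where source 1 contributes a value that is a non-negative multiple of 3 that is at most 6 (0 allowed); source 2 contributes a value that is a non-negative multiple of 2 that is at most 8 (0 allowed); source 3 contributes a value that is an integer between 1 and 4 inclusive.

The generating function for the choices is (1 + z^3 + z^6)·(1 + z^2 + z^4 + z^6 + z^8)·(z + z^2 + z^3 + z^4); the count is [z^7].
(1 + z^3 + z^6) has coefficients 1,0,0,1,0,0,1 for degrees 0…6.
(1 + z^2 + z^4 + z^6 + z^8) has coefficients 1,0,1,0,1,0,1,0 for degrees 0…7.
Finally multiplying by (z + z^2 + z^3 + z^4), the product of all factors after the first has coefficients 0,1,1,2,2,2,2,2 for degrees 0…7.
[z^7] = 1·2 + 1·2 + 1·1 = 5.

5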